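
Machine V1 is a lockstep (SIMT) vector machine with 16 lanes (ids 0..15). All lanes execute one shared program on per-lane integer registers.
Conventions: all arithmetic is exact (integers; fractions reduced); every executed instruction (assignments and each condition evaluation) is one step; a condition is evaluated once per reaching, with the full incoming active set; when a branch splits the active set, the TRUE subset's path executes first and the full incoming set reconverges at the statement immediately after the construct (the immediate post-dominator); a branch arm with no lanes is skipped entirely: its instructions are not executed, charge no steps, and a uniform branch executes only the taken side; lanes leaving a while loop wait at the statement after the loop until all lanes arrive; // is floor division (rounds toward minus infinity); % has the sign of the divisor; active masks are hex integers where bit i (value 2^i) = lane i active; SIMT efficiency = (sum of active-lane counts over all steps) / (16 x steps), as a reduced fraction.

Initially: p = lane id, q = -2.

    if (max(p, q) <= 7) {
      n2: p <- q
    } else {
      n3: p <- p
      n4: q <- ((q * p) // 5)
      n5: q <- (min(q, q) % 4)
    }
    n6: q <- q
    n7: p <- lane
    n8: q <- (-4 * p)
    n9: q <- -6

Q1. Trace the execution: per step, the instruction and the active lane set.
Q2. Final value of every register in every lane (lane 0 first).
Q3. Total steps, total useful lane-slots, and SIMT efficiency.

step 0: eval (max(p, q) <= 7)        0xffff
step 1: p <- q                       0x00ff
step 2: p <- p                       0xff00
step 3: q <- ((q * p) // 5)          0xff00
step 4: q <- (min(q, q) % 4)         0xff00
step 5: q <- q                       0xffff
step 6: p <- lane                    0xffff
step 7: q <- (-4 * p)                0xffff
step 8: q <- -6                      0xffff

Answer: 9 steps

p: 0,1,2,3,4,5,6,7,8,9,10,11,12,13,14,15
q: -6,-6,-6,-6,-6,-6,-6,-6,-6,-6,-6,-6,-6,-6,-6,-6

steps = 9; useful = 112; efficiency = 112/144 = 7/9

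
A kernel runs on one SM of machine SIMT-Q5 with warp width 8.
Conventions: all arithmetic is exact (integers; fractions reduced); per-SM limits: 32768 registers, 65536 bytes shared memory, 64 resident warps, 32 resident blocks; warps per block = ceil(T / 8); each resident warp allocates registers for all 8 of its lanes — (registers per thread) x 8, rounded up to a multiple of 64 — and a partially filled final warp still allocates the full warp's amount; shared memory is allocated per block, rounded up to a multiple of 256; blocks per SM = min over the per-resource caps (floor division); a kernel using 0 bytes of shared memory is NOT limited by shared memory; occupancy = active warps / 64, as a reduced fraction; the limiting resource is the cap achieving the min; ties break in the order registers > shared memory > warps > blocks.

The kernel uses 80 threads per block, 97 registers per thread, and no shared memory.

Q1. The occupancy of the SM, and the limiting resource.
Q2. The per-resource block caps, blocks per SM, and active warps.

Answer: occupancy 15/32, limited by registers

registers: 3 blocks
shared memory: no limit (kernel uses none)
warps: 6 blocks
blocks: 32 blocks

Answer: 3 blocks, 30 active warps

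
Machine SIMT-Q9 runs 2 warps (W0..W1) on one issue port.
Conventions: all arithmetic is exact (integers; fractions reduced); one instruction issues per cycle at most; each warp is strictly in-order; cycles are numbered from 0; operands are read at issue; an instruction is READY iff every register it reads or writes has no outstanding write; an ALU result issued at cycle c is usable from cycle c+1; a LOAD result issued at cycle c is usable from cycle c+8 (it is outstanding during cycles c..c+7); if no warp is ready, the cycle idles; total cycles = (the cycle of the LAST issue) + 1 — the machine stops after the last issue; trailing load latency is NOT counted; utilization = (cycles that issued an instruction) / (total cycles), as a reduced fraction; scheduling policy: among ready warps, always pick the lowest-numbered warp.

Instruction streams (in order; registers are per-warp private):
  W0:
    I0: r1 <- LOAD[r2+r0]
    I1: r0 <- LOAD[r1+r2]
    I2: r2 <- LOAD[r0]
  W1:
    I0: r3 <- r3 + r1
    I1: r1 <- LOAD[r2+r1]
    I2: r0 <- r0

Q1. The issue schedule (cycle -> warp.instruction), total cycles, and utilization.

cycle 0: W0.I0
cycle 1: W1.I0
cycle 2: W1.I1
cycle 3: W1.I2
cycle 4: idle
cycle 5: idle
cycle 6: idle
cycle 7: idle
cycle 8: W0.I1
cycle 9: idle
cycle 10: idle
cycle 11: idle
cycle 12: idle
cycle 13: idle
cycle 14: idle
cycle 15: idle
cycle 16: W0.I2

Answer: 17 cycles, utilization 6/17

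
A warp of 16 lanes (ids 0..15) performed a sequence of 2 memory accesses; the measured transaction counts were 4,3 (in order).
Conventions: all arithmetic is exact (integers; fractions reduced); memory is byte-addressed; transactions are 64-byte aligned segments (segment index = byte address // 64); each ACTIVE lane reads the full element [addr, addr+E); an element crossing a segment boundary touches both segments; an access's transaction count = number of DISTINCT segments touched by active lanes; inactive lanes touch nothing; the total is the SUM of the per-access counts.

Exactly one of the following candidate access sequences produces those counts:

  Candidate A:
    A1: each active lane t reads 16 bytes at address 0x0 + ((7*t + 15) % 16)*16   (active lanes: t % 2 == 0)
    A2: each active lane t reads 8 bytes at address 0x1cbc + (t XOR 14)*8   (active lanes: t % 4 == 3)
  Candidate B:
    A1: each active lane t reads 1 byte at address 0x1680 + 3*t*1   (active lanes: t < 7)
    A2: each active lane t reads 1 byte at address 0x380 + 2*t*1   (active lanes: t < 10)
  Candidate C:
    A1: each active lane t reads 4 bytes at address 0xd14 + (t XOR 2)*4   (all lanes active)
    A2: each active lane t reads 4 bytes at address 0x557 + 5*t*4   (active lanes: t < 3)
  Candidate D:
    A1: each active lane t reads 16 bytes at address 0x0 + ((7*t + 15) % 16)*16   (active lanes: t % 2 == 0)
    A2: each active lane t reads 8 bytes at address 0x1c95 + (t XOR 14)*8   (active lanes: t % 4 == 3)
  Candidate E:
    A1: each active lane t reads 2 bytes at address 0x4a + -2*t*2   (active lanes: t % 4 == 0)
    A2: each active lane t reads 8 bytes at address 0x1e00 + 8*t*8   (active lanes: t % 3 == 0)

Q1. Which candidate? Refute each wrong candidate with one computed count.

A: A2 gives 2 transactions, not 3
B: A1 gives 1 transaction, not 4
C: A1 gives 2 transactions, not 4
E: A1 gives 2 transactions, not 4
D: all counts match (4,3)

Answer: D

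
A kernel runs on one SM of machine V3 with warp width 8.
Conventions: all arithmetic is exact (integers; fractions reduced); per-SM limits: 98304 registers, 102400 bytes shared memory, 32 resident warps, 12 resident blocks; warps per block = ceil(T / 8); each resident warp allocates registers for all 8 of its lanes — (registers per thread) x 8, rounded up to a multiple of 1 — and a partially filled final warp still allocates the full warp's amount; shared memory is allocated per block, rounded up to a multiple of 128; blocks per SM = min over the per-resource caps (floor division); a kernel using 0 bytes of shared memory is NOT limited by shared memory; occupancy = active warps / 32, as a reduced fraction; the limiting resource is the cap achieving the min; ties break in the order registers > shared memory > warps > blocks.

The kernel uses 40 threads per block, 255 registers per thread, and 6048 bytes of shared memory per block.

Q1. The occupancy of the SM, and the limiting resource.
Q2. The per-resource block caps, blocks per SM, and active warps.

Answer: occupancy 15/16, limited by warps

registers: 9 blocks
shared memory: 16 blocks
warps: 6 blocks
blocks: 12 blocks

Answer: 6 blocks, 30 active warps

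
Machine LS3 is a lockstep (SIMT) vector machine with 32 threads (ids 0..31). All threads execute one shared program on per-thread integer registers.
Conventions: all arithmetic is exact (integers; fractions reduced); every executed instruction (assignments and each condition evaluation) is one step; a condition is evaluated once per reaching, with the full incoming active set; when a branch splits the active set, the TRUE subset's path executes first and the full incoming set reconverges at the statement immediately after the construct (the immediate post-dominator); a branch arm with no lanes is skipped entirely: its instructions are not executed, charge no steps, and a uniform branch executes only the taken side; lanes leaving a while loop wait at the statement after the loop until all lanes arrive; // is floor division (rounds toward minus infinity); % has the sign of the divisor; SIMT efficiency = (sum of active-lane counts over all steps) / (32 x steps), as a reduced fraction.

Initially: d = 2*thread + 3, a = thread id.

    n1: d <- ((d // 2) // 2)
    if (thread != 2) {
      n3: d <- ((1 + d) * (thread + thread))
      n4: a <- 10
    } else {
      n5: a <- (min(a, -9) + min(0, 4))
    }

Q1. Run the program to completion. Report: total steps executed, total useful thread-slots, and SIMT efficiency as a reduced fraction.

Answer: 5 steps, 127 useful, 127/160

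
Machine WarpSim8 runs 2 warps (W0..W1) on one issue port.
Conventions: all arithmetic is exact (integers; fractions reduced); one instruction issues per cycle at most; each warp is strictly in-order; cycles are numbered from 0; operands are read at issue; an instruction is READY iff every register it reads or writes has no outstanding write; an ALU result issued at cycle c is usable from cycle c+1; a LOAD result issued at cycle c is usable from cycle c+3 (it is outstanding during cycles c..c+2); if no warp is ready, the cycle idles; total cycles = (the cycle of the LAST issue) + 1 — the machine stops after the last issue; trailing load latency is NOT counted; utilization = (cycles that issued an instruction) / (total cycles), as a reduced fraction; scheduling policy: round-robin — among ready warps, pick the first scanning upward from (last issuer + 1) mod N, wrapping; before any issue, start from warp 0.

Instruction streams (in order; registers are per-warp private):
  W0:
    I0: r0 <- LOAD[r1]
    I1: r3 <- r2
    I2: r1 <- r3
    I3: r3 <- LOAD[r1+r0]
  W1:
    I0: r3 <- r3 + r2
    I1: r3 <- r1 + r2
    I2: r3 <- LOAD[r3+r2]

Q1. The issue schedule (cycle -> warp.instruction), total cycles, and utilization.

cycle 0: W0.I0
cycle 1: W1.I0
cycle 2: W0.I1
cycle 3: W1.I1
cycle 4: W0.I2
cycle 5: W1.I2
cycle 6: W0.I3

Answer: 7 cycles, utilization 1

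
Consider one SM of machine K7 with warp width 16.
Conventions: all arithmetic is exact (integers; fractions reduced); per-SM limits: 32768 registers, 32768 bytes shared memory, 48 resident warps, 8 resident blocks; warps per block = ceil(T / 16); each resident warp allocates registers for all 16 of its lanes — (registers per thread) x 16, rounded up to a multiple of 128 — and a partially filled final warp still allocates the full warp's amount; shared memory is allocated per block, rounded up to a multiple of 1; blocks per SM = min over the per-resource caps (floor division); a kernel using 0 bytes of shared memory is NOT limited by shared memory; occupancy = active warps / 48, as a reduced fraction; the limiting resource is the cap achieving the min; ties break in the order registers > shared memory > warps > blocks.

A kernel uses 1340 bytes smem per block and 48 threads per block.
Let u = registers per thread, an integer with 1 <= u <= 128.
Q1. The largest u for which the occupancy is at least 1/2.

Answer: u = 80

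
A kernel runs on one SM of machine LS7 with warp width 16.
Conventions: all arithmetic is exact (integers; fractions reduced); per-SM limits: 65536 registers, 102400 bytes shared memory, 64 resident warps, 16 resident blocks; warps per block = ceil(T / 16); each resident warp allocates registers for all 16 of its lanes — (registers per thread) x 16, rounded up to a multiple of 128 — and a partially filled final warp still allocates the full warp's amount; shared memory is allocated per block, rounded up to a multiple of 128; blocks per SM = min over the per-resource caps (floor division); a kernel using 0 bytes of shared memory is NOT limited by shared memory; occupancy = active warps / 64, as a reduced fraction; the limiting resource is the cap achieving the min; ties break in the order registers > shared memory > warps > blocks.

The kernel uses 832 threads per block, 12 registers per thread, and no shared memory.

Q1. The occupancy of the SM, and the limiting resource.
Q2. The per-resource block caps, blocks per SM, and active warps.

Answer: occupancy 13/16, limited by warps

registers: 4 blocks
shared memory: no limit (kernel uses none)
warps: 1 block
blocks: 16 blocks

Answer: 1 block, 52 active warps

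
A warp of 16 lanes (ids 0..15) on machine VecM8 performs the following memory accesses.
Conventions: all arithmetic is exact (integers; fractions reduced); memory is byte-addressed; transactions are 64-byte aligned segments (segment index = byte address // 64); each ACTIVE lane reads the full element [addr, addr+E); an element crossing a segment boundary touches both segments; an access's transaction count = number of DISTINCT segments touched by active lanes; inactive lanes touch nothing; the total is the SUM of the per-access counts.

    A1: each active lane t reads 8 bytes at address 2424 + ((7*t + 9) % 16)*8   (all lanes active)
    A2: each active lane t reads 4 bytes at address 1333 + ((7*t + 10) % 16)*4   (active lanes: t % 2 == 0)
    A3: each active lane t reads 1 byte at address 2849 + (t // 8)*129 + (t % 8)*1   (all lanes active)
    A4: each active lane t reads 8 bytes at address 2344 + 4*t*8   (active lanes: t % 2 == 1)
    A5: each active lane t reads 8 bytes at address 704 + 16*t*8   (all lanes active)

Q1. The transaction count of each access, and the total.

A1: 3 transactions
A2: 2 transactions
A3: 2 transactions
A4: 8 transactions
A5: 16 transactions

Answer: 3,2,2,8,16; total 31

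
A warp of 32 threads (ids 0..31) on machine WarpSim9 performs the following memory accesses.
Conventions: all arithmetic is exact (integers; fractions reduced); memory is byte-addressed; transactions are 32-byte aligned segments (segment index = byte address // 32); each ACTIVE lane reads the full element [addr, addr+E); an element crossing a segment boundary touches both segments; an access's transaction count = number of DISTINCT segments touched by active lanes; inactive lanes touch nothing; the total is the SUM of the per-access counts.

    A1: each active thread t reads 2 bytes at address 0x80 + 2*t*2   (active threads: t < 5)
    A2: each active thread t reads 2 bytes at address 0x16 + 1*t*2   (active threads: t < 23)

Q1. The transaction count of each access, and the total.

A1: 1 transaction
A2: 3 transactions

Answer: 1,3; total 4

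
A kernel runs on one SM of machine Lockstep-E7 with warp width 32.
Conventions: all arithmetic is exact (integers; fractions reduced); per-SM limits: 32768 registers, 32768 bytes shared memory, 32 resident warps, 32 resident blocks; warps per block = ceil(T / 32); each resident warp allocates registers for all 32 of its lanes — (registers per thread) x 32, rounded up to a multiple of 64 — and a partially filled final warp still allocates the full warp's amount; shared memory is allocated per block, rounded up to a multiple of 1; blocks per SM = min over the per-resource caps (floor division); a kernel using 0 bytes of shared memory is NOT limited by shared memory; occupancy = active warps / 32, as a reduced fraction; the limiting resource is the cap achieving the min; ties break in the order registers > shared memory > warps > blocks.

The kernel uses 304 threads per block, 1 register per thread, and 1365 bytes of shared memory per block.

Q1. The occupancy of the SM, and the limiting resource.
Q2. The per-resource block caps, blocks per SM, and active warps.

Answer: occupancy 15/16, limited by warps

registers: 51 blocks
shared memory: 24 blocks
warps: 3 blocks
blocks: 32 blocks

Answer: 3 blocks, 30 active warps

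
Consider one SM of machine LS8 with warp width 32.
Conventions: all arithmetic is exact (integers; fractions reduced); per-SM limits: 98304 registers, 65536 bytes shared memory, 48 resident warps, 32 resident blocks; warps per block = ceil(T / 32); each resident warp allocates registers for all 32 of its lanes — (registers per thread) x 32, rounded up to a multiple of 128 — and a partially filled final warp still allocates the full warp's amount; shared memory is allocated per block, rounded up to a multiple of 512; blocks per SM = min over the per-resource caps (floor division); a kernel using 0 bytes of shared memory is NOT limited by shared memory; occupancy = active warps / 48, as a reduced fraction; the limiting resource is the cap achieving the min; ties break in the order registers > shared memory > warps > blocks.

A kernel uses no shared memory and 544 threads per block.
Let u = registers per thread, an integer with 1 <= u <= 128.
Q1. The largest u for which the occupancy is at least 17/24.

Answer: u = 88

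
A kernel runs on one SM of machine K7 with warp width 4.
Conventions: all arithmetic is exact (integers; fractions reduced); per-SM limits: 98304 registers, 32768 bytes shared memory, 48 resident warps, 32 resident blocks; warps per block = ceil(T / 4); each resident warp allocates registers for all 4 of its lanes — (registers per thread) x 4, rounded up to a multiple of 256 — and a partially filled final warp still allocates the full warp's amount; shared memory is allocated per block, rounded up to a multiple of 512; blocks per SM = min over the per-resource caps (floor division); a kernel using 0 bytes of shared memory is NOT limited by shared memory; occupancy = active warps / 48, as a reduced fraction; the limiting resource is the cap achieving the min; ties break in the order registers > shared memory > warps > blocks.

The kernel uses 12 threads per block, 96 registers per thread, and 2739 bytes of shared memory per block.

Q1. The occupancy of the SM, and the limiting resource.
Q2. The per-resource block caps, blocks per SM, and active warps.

Answer: occupancy 5/8, limited by shared memory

registers: 64 blocks
shared memory: 10 blocks
warps: 16 blocks
blocks: 32 blocks

Answer: 10 blocks, 30 active warps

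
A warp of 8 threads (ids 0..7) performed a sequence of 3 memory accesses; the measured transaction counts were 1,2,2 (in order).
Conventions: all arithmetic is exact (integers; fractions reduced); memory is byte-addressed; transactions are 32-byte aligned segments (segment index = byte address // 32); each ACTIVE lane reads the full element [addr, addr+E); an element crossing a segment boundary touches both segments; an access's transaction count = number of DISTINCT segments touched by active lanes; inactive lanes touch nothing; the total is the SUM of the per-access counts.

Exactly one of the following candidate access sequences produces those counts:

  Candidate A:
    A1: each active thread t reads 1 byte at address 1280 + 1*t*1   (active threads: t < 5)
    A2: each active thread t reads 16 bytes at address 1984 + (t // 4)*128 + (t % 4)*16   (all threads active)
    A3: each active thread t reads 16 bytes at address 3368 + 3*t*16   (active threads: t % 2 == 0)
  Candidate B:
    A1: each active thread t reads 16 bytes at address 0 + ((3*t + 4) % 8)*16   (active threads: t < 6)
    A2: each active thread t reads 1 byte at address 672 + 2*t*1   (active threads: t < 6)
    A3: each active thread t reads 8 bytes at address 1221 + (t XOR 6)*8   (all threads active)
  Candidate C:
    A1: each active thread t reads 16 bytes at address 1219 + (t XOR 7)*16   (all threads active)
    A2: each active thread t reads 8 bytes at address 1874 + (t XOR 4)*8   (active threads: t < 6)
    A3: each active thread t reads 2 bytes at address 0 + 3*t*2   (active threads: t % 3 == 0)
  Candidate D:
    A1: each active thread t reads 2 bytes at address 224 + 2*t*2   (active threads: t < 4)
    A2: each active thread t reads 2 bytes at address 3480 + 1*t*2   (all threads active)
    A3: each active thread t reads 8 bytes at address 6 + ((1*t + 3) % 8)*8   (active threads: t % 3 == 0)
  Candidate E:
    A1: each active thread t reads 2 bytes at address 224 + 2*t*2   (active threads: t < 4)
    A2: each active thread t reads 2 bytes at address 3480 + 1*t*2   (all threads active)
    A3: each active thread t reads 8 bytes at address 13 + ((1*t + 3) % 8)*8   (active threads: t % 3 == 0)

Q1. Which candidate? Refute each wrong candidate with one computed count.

A: A2 gives 4 transactions, not 2
B: A1 gives 4 transactions, not 1
C: A1 gives 5 transactions, not 1
E: A3 gives 3 transactions, not 2
D: all counts match (1,2,2)

Answer: D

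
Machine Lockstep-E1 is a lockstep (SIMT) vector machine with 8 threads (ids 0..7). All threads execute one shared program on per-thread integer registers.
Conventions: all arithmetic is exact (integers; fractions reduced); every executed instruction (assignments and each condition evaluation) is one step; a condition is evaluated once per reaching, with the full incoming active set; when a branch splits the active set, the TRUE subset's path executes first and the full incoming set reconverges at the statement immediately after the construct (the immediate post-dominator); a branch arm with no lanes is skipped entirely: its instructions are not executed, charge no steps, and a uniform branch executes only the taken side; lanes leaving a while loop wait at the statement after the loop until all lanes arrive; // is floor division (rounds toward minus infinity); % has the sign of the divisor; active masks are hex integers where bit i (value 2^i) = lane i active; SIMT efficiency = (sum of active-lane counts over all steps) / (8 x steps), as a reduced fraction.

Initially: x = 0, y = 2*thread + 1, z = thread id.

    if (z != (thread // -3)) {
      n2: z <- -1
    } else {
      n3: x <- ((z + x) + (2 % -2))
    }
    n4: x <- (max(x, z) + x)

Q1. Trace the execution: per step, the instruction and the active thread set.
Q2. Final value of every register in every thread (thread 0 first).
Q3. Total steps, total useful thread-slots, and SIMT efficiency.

step 0: eval (z != (thread // -3))   0xff
step 1: z <- -1                      0xfe
step 2: x <- ((z + x) + (2 % -2))    0x01
step 3: x <- (max(x, z) + x)         0xff

Answer: 4 steps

x: 0,0,0,0,0,0,0,0
y: 1,3,5,7,9,11,13,15
z: 0,-1,-1,-1,-1,-1,-1,-1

steps = 4; useful = 24; efficiency = 24/32 = 3/4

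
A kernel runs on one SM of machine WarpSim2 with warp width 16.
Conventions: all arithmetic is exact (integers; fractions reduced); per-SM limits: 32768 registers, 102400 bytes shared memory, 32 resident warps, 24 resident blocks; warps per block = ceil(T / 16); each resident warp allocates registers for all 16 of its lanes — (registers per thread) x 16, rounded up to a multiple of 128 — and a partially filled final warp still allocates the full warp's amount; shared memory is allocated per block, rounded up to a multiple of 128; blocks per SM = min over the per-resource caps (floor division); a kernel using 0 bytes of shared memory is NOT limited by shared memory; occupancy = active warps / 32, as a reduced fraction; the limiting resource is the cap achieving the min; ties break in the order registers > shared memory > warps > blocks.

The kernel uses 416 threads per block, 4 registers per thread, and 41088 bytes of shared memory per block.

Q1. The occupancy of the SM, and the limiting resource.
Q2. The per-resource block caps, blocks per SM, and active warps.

Answer: occupancy 13/16, limited by warps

registers: 9 blocks
shared memory: 2 blocks
warps: 1 block
blocks: 24 blocks

Answer: 1 block, 26 active warps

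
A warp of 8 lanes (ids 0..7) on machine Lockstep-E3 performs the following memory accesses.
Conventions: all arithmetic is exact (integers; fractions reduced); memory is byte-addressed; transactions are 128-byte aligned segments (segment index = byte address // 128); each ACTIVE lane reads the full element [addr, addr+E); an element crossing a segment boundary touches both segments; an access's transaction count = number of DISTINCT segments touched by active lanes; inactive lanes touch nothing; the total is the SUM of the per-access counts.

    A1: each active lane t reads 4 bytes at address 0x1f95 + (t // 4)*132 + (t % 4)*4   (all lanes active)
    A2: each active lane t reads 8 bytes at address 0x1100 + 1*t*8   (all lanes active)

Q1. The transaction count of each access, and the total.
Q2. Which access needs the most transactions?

A1: 2 transactions
A2: 1 transaction

Answer: 2,1; total 3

Answer: A1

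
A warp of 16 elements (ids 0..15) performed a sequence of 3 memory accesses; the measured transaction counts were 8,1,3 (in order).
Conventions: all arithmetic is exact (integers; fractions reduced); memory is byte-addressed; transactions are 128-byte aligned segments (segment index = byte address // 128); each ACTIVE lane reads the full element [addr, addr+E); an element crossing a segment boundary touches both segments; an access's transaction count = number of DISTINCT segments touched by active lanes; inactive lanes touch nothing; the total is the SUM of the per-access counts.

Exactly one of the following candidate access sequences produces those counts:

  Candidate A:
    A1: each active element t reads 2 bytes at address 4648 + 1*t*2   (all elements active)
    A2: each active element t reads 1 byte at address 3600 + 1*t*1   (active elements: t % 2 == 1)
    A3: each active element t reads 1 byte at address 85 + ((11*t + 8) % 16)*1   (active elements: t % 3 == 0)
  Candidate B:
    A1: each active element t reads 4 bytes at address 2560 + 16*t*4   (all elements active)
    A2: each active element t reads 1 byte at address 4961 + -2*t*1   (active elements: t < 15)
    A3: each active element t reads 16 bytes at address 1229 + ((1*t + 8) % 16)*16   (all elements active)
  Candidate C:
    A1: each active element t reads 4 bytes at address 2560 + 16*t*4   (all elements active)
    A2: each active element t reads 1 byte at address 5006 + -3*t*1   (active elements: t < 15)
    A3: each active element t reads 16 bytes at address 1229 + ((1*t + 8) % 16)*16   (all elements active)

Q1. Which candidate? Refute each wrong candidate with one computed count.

A: A1 gives 1 transaction, not 8
C: A2 gives 2 transactions, not 1
B: all counts match (8,1,3)

Answer: B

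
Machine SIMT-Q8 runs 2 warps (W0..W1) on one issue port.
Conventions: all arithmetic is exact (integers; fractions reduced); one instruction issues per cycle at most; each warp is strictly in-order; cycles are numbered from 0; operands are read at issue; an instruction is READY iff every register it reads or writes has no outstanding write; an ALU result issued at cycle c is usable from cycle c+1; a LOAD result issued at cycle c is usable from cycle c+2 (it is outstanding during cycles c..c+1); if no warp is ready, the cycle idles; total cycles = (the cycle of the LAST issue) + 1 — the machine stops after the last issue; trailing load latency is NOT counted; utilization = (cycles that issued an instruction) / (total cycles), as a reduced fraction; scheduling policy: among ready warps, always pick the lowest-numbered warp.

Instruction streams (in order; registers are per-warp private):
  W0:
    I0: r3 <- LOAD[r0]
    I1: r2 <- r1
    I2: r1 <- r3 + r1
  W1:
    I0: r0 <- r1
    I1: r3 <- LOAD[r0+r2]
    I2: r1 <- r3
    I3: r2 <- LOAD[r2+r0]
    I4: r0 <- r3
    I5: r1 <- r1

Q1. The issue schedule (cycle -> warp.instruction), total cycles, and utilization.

cycle 0: W0.I0
cycle 1: W0.I1
cycle 2: W0.I2
cycle 3: W1.I0
cycle 4: W1.I1
cycle 5: idle
cycle 6: W1.I2
cycle 7: W1.I3
cycle 8: W1.I4
cycle 9: W1.I5

Answer: 10 cycles, utilization 9/10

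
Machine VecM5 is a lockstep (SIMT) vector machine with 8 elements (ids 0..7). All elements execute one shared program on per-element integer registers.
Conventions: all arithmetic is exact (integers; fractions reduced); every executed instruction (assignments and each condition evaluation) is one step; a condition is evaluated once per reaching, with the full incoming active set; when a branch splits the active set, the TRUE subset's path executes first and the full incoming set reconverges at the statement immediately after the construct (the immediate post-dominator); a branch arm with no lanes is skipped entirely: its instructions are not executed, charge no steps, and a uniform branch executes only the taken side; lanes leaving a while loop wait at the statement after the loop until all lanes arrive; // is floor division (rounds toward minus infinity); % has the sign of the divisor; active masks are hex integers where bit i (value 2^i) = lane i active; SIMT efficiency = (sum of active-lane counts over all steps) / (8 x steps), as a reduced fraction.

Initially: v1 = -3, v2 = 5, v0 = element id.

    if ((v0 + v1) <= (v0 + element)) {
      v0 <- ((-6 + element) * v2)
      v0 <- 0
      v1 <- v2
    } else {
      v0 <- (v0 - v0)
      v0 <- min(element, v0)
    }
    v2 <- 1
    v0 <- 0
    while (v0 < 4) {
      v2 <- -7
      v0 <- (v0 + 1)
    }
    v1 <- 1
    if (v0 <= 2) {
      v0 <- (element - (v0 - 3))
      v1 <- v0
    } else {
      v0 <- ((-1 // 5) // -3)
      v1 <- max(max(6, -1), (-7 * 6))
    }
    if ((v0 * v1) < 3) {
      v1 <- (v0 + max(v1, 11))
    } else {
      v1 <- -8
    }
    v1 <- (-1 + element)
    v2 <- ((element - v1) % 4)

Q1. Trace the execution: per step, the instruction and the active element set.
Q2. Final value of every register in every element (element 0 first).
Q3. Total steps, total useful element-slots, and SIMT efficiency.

step 0: eval ((v0 + v1) <= (v0 + element)) 0xff
step 1: v0 <- ((-6 + element) * v2)  0xff
step 2: v0 <- 0                      0xff
step 3: v1 <- v2                     0xff
step 4: v2 <- 1                      0xff
step 5: v0 <- 0                      0xff
step 6: eval (v0 < 4)                0xff
step 7: v2 <- -7                     0xff
step 8: v0 <- (v0 + 1)               0xff
step 9: eval (v0 < 4)                0xff
step 10: v2 <- -7                     0xff
step 11: v0 <- (v0 + 1)               0xff
step 12: eval (v0 < 4)                0xff
step 13: v2 <- -7                     0xff
step 14: v0 <- (v0 + 1)               0xff
step 15: eval (v0 < 4)                0xff
step 16: v2 <- -7                     0xff
step 17: v0 <- (v0 + 1)               0xff
step 18: eval (v0 < 4)                0xff
step 19: v1 <- 1                      0xff
step 20: eval (v0 <= 2)               0xff
step 21: v0 <- ((-1 // 5) // -3)      0xff
step 22: v1 <- max(max(6, -1), (-7 * 6)) 0xff
step 23: eval ((v0 * v1) < 3)         0xff
step 24: v1 <- (v0 + max(v1, 11))     0xff
step 25: v1 <- (-1 + element)         0xff
step 26: v2 <- ((element - v1) % 4)   0xff

Answer: 27 steps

v1: -1,0,1,2,3,4,5,6
v2: 1,1,1,1,1,1,1,1
v0: 0,0,0,0,0,0,0,0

steps = 27; useful = 216; efficiency = 216/216 = 1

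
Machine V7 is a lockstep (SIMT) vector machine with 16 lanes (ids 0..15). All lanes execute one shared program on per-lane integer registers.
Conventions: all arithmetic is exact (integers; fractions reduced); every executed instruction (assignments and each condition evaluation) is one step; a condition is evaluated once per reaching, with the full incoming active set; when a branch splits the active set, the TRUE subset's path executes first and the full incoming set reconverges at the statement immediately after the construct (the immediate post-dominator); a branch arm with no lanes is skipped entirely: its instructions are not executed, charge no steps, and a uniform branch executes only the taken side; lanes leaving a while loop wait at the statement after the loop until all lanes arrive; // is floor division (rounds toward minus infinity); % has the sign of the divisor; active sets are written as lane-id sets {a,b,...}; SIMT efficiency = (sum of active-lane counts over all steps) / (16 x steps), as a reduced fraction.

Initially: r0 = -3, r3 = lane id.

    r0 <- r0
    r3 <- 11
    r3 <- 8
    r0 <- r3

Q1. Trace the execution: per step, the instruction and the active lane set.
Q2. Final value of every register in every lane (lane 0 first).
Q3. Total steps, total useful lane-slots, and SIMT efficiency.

step 0: r0 <- r0                     {0,1,2,3,4,5,6,7,8,9,10,11,12,13,14,15}
step 1: r3 <- 11                     {0,1,2,3,4,5,6,7,8,9,10,11,12,13,14,15}
step 2: r3 <- 8                      {0,1,2,3,4,5,6,7,8,9,10,11,12,13,14,15}
step 3: r0 <- r3                     {0,1,2,3,4,5,6,7,8,9,10,11,12,13,14,15}

Answer: 4 steps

r0: 8,8,8,8,8,8,8,8,8,8,8,8,8,8,8,8
r3: 8,8,8,8,8,8,8,8,8,8,8,8,8,8,8,8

steps = 4; useful = 64; efficiency = 64/64 = 1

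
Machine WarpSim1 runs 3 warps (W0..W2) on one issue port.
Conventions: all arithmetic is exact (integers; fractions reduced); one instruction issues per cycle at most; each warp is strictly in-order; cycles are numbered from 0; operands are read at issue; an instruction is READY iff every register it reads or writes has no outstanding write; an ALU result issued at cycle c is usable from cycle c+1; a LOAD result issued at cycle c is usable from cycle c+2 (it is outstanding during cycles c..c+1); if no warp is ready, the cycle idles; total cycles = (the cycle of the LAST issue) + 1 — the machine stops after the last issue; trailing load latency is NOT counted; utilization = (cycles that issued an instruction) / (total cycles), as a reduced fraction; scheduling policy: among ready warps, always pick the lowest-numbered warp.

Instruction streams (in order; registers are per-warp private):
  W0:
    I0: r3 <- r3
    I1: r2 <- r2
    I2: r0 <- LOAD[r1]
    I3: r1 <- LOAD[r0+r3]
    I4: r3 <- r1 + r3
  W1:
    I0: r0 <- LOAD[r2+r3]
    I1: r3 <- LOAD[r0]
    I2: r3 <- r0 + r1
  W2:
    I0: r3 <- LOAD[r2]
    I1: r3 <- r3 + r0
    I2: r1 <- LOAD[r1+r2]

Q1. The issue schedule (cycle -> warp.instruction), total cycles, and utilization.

cycle 0: W0.I0
cycle 1: W0.I1
cycle 2: W0.I2
cycle 3: W1.I0
cycle 4: W0.I3
cycle 5: W1.I1
cycle 6: W0.I4
cycle 7: W1.I2
cycle 8: W2.I0
cycle 9: idle
cycle 10: W2.I1
cycle 11: W2.I2

Answer: 12 cycles, utilization 11/12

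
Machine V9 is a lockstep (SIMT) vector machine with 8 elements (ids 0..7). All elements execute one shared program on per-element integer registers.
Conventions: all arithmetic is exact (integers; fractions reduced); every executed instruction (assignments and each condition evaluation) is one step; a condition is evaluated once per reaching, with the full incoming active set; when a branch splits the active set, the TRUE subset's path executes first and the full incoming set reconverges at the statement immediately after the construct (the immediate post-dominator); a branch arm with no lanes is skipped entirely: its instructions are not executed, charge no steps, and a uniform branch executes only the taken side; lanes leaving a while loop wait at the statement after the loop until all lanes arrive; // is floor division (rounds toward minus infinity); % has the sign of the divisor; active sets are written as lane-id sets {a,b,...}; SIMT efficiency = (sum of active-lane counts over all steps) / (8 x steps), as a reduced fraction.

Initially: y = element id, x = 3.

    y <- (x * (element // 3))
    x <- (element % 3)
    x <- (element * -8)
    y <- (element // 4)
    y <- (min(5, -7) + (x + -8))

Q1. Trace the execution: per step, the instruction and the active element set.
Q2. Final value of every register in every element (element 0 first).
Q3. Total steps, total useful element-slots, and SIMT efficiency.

step 0: y <- (x * (element // 3))    {0,1,2,3,4,5,6,7}
step 1: x <- (element % 3)           {0,1,2,3,4,5,6,7}
step 2: x <- (element * -8)          {0,1,2,3,4,5,6,7}
step 3: y <- (element // 4)          {0,1,2,3,4,5,6,7}
step 4: y <- (min(5, -7) + (x + -8)) {0,1,2,3,4,5,6,7}

Answer: 5 steps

y: -15,-23,-31,-39,-47,-55,-63,-71
x: 0,-8,-16,-24,-32,-40,-48,-56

steps = 5; useful = 40; efficiency = 40/40 = 1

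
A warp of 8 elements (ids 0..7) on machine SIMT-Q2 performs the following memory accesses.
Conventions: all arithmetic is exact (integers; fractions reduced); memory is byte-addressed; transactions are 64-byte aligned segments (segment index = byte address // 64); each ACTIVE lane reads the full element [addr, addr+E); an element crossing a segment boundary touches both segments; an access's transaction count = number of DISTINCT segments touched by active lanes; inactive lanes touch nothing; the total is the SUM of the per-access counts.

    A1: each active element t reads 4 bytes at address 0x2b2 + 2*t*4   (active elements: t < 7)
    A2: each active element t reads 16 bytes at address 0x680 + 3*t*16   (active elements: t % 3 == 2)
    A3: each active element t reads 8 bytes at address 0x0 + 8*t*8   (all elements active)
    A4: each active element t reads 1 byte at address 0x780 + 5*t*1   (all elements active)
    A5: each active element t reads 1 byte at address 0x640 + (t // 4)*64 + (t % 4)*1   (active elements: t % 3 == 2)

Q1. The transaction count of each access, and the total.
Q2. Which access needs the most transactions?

A1: 2 transactions
A2: 2 transactions
A3: 8 transactions
A4: 1 transaction
A5: 2 transactions

Answer: 2,2,8,1,2; total 15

Answer: A3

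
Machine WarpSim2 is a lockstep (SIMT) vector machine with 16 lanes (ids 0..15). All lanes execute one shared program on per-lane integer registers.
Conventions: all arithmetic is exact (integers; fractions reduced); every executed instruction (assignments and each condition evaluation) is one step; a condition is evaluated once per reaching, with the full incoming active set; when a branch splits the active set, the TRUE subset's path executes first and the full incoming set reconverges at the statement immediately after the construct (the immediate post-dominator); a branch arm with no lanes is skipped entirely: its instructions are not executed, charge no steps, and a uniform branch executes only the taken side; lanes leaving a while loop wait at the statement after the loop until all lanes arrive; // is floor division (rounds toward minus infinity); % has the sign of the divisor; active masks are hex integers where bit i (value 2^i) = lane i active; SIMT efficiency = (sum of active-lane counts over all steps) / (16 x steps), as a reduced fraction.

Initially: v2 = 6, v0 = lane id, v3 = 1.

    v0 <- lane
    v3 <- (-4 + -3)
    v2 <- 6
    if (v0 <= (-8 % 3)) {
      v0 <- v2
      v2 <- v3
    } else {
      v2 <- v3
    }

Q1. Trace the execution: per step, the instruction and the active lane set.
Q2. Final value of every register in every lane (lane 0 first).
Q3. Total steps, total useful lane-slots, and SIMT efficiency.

step 0: v0 <- lane                   0xffff
step 1: v3 <- (-4 + -3)              0xffff
step 2: v2 <- 6                      0xffff
step 3: eval (v0 <= (-8 % 3))        0xffff
step 4: v0 <- v2                     0x0003
step 5: v2 <- v3                     0x0003
step 6: v2 <- v3                     0xfffc

Answer: 7 steps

v2: -7,-7,-7,-7,-7,-7,-7,-7,-7,-7,-7,-7,-7,-7,-7,-7
v0: 6,6,2,3,4,5,6,7,8,9,10,11,12,13,14,15
v3: -7,-7,-7,-7,-7,-7,-7,-7,-7,-7,-7,-7,-7,-7,-7,-7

steps = 7; useful = 82; efficiency = 82/112 = 41/56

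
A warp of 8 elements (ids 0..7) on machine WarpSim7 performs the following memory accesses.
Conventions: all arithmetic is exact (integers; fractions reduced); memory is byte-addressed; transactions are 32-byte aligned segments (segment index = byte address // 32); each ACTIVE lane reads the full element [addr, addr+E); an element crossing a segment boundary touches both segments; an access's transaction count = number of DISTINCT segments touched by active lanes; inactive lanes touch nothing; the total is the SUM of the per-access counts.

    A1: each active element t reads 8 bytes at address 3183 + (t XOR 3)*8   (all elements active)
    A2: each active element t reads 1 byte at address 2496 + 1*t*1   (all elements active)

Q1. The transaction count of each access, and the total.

A1: 3 transactions
A2: 1 transaction

Answer: 3,1; total 4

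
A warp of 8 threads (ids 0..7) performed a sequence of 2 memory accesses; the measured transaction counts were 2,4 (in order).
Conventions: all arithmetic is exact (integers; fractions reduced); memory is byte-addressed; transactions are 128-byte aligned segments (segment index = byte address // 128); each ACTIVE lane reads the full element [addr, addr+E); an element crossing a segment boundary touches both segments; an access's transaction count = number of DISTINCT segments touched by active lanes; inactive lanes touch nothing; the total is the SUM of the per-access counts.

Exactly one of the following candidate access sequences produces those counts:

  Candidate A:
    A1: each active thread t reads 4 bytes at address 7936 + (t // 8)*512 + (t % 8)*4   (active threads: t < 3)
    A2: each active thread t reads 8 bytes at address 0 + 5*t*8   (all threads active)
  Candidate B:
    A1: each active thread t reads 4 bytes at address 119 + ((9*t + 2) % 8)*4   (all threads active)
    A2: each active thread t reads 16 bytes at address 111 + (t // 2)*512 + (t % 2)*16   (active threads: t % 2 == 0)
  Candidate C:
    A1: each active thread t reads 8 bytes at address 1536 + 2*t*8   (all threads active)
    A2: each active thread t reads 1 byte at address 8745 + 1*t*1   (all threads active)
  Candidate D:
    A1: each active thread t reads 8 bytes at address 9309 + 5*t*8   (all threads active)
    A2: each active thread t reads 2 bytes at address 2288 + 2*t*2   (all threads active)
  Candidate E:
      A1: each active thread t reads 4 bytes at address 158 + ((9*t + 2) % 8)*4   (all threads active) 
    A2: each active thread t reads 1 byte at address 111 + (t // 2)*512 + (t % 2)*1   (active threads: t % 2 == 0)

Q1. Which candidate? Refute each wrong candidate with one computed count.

A: A1 gives 1 transaction, not 2
C: A1 gives 1 transaction, not 2
D: A1 gives 3 transactions, not 2
E: A1 gives 1 transaction, not 2
B: all counts match (2,4)

Answer: B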